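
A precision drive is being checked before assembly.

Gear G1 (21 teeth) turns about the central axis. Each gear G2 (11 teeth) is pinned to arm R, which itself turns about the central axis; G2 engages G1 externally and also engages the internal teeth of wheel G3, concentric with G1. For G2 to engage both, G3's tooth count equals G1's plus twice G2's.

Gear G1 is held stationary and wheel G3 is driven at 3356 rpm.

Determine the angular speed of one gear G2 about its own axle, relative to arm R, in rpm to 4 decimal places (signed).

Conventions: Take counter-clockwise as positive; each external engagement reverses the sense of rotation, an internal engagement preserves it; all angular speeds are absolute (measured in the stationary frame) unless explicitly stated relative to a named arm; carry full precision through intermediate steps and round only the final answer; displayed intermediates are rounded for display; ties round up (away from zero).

+4304.6420 rpm

recognized (axles ride arm R): planetary set, 21/11/43 teeth
normalise by the input: solve with ω_ring = 1, then scale by 3356 rpm
ring teeth: 21 + 2·11 = 43
21(ω_sun−ω_arm) = −43(ω_ring−ω_arm),  ω_sun = 0, ω_ring = 1
21(0−ω_arm) = −43(1−ω_arm)  ⇒  64·ω_arm = 43  ⇒  ω_arm = 43/64
sun–planet mesh: 21·(0−43/64) = −11·(ω_p−ω_arm)  ⇒  ω_p−ω_arm = 903/704
scale: ω_p−ω_arm = 903/704 × 3356 rpm = +4304.6420 rpm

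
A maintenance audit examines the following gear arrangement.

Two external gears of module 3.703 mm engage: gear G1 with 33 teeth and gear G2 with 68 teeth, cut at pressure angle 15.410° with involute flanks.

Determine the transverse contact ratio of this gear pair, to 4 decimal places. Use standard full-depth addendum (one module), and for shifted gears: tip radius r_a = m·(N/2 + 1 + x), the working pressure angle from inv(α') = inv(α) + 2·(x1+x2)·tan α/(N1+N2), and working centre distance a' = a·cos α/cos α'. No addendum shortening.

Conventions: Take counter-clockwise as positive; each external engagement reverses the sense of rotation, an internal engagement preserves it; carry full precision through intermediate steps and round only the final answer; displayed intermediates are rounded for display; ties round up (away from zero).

topology: single-mesh involute geometry — m = 3.703, 33T/68T pair
base radii: r_b1 = 58.902914, r_b2 = 121.375702
tip radii: r_a1 = 64.802500, r_a2 = 129.605000
no profile shift: α' = α, a' = a
action lengths: √(r_a1²−r_b1²) = 27.015008, √(r_a2²−r_b2²) = 45.446616
base pitch p_b = π·m·cos α = 11.215089
CR = (27.015008 + 45.446616 − 187.001500·sin 15.41000°)/11.215089 = 2.030369
contact ratio ≈ 2.0304

2.0304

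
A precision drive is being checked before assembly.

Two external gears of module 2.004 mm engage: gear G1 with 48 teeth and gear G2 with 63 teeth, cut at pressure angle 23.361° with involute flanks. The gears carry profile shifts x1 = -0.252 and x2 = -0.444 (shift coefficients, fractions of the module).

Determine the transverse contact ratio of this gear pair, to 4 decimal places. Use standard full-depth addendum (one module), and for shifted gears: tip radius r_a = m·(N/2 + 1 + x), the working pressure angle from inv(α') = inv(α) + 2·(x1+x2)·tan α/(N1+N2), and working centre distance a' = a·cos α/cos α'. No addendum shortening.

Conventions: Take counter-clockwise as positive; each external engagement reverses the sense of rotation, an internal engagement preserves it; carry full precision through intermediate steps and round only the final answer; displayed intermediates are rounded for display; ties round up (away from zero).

single-mesh involute tooth geometry (48T engaging 63T at module 2.004)
base radii: r_b1 = 44.153318, r_b2 = 57.951230
tip radii: r_a1 = 49.594992, r_a2 = 64.240224
inv(α') = inv(23.361°) + 2·(-0.252-0.444)·tan α/(48+63) = 0.01878772  ⇒  α' = 21.54533°
a' = a·cos α / cos α' = 111.2220·cos 23.361°/cos 21.54533° = 109.774806
action lengths: √(r_a1²−r_b1²) = 22.586450, √(r_a2²−r_b2²) = 27.721135
base pitch p_b = π·m·cos α = 5.779656
CR = (22.586450 + 27.721135 − 109.774806·sin 21.54533°)/5.779656 = 1.729203
contact ratio ≈ 1.7292

1.7292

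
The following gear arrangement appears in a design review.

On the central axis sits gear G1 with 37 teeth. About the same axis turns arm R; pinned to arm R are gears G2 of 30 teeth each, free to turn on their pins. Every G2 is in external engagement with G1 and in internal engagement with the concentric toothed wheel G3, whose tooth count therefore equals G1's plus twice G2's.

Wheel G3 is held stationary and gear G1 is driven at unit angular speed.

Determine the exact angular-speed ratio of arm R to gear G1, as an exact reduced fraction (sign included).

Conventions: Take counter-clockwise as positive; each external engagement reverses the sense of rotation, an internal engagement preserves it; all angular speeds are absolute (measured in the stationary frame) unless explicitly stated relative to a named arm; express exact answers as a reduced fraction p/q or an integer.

37/134

class = planetary set [G3 = 37+2·30 = 97; Willis about the carrier]
ring teeth: 37 + 2·30 = 97
37(ω_sun−ω_arm) = −97(ω_ring−ω_arm),  ω_ring = 0, ω_sun = 1
37(1−ω_arm) = −97(0−ω_arm)  ⇒  134·ω_arm = 37  ⇒  ω_arm = 37/134
ω_out/ω_in = 37/134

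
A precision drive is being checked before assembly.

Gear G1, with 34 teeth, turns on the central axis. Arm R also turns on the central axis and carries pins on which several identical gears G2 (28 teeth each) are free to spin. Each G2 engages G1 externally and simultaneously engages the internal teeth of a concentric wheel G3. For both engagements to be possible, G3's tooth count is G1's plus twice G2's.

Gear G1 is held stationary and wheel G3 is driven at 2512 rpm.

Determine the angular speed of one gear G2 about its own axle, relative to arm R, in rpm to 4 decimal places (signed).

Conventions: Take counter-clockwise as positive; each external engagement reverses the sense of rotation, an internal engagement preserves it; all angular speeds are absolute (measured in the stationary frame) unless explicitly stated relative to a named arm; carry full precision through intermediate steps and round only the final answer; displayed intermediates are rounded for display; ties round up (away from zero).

recognized (axles ride arm R): planetary set, 34/28/90 teeth
normalise by the input: solve with ω_ring = 1, then scale by 2512 rpm
ring teeth: 34 + 2·28 = 90
34(ω_sun−ω_arm) = −90(ω_ring−ω_arm),  ω_sun = 0, ω_ring = 1
34(0−ω_arm) = −90(1−ω_arm)  ⇒  124·ω_arm = 90  ⇒  ω_arm = 45/62
sun–planet mesh: 34·(0−45/62) = −28·(ω_p−ω_arm)  ⇒  ω_p−ω_arm = 765/868
scale: ω_p−ω_arm = 765/868 × 2512 rpm = +2213.9171 rpm

+2213.9171 rpm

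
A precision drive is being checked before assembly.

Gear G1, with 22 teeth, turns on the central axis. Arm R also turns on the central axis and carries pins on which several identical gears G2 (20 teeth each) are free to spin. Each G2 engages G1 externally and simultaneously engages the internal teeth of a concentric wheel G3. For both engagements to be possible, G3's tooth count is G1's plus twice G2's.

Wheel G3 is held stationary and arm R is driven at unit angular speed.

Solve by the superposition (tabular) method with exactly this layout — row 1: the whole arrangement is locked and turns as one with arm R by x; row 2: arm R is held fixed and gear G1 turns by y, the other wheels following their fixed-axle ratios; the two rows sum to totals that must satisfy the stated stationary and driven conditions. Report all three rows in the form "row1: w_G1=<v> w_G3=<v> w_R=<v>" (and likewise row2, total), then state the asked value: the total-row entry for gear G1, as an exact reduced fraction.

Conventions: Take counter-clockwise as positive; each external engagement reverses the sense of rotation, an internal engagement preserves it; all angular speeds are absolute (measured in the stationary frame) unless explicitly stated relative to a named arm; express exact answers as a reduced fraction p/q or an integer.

recognized (axles ride arm R): planetary set, 22/20/62 teeth
superposition row 1 [locked train]: every member turns x
row 2 — arm fixed, fixed-axis ratios: sun y, ring −(22/62)·y, arm 0
boundary: total ω_ring = x − (22/62)·y = 0 and total ω_arm = x = 1  ⇒  y = 31/11, x = 1
row 2 ring = −(22/62)·31/11 = -1
totals (row 1 + row 2): sun 1 + 31/11 = 42/11, ring 1 + (-1) = 0, arm 1 + 0 = 1
asked cell (total, sun) = 42/11

row1: w_G1=1 w_G3=1 w_R=1
row2: w_G1=31/11 w_G3=-1 w_R=0
total: w_G1=42/11 w_G3=0 w_R=1
asked value: 42/11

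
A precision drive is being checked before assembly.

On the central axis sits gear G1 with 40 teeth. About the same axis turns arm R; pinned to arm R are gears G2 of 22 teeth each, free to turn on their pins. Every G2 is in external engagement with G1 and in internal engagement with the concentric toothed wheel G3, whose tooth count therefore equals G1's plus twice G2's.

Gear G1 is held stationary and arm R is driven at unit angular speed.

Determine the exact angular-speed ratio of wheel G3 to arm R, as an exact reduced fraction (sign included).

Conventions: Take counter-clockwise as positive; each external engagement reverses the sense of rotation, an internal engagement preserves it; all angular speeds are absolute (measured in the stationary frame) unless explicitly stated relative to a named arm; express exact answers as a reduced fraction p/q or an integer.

planetary set (40T centre, 22T on arm, 84T internal) — Willis relation
ring teeth: 40 + 2·22 = 84
40(ω_sun−ω_arm) = −84(ω_ring−ω_arm),  ω_sun = 0, ω_arm = 1
ω_ring = 1 − (40/84)(0−1) = 31/21
ω_out/ω_in = 31/21

31/21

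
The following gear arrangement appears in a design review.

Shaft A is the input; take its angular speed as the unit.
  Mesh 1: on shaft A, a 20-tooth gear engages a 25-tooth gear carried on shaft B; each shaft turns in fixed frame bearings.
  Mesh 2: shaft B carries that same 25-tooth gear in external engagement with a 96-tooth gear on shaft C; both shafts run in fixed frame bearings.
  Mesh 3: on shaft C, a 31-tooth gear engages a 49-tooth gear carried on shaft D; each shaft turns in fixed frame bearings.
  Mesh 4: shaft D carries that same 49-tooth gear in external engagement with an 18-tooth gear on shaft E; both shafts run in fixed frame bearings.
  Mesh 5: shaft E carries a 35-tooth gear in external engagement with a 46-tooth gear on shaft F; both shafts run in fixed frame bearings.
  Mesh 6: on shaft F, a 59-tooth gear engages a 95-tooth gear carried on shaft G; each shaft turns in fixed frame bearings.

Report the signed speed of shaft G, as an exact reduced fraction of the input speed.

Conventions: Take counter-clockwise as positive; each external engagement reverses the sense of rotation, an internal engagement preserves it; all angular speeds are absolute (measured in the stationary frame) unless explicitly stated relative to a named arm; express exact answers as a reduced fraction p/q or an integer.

64015/377568

6-mesh fixed-axis compound train (all bearings frame-fixed)
mesh 1 [20T→25T]: |ω|/ω_in = 1×20/25 = 4/5, sense flips to −
mesh 2 [25T→96T]: |ω|/ω_in = (4/5)×25/96 = 5/24, sense flips to +
mesh 3 [31T→49T]: |ω|/ω_in = (5/24)×31/49 = 155/1176, sense flips to −
mesh 4 [49T→18T]: |ω|/ω_in = (155/1176)×49/18 = 155/432, sense flips to +
mesh 5 [35T→46T]: |ω|/ω_in = (155/432)×35/46 = 5425/19872, sense flips to −
mesh 6 [59T→95T]: |ω|/ω_in = (5425/19872)×59/95 = 64015/377568, sense flips to +
signed output speed (× input speed) = 64015/377568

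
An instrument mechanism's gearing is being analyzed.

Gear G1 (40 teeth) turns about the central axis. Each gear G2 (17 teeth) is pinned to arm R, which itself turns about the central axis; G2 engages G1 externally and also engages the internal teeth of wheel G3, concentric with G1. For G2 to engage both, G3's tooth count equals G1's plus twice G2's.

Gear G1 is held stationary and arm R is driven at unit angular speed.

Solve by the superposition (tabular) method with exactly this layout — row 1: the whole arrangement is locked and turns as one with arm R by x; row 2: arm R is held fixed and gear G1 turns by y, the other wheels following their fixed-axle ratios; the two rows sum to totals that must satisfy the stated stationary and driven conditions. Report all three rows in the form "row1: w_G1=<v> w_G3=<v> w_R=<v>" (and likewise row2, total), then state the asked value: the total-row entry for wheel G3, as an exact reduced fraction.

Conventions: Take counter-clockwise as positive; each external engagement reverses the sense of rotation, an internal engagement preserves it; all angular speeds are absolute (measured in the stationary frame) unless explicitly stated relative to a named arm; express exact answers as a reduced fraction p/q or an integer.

row1: w_G1=1 w_G3=1 w_R=1
row2: w_G1=-1 w_G3=20/37 w_R=0
total: w_G1=0 w_G3=57/37 w_R=1
asked value: 57/37

planetary set (40T centre, 17T on arm, 74T internal) — Willis relation
row 1 — lock + rotate with arm: ω_sun = ω_ring = ω_arm = x
superposition row 2 [arm held]: sun y, ring −(40/74)·y, arm 0
boundary: total ω_sun = x + y = 0 and total ω_arm = x = 1  ⇒  y = -1, x = 1
row 2 ring = −(40/74)·(-1) = 20/37
totals (row 1 + row 2): sun 1 + (-1) = 0, ring 1 + 20/37 = 57/37, arm 1 + 0 = 1
asked cell (total, ring) = 57/37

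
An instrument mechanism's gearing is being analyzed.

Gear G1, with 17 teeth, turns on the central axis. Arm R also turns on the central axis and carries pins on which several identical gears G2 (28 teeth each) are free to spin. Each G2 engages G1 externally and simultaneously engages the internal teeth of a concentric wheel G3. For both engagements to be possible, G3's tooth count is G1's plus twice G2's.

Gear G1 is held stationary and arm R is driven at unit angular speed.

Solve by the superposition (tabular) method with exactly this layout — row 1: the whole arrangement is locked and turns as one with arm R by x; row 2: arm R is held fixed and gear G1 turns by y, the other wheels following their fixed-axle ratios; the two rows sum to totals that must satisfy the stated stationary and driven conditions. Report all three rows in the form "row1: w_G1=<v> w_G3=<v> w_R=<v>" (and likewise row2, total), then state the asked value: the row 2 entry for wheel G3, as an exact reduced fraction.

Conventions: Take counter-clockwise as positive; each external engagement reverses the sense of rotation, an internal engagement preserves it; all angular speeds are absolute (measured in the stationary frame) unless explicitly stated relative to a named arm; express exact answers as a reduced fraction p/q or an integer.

topology: planetary set — G1 17T / G2 28T / G3 73T, arm = carrier (Willis)
row 1 (train locked, turned with arm): all members turn x
row 2 (arm held, sun turns y): ω_ring = −(17/73)·y, ω_arm = 0
boundary: total ω_sun = x + y = 0 and total ω_arm = x = 1  ⇒  y = -1, x = 1
row 2 ring = −(17/73)·(-1) = 17/73
totals (row 1 + row 2): sun 1 + (-1) = 0, ring 1 + 17/73 = 90/73, arm 1 + 0 = 1
asked cell (row2, ring) = 17/73

row1: w_G1=1 w_G3=1 w_R=1
row2: w_G1=-1 w_G3=17/73 w_R=0
total: w_G1=0 w_G3=90/73 w_R=1
asked value: 17/73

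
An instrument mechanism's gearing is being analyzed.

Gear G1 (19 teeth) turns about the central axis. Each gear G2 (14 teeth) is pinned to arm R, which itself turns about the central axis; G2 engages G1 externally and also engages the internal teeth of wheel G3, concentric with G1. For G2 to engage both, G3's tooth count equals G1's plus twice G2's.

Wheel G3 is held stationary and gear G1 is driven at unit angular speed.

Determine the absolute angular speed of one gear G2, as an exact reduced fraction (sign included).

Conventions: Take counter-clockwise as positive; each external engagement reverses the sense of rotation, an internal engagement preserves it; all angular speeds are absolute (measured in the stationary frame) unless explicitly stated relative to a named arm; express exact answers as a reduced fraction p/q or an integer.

-19/28

recognized (axles ride arm R): planetary set, 19/14/47 teeth
ring teeth: 19 + 2·14 = 47
19(ω_sun−ω_arm) = −47(ω_ring−ω_arm),  ω_ring = 0, ω_sun = 1
19(1−ω_arm) = −47(0−ω_arm)  ⇒  66·ω_arm = 19  ⇒  ω_arm = 19/66
sun–planet mesh: 19·(1−19/66) = −14·(ω_p−ω_arm)  ⇒  ω_p−ω_arm = -893/924
ω_p = 19/66 − 893/924 = -19/28
exact speed ratio = -19/28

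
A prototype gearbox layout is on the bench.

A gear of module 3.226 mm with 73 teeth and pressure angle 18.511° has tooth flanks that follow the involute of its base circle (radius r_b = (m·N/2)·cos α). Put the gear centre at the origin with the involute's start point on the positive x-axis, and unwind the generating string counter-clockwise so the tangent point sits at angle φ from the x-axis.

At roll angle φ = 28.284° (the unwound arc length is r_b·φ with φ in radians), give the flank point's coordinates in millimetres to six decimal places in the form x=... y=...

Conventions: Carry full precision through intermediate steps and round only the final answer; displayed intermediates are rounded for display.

x=124.444108 y=4.369169

topology: single-mesh involute geometry — m = 3.226, N = 73
pitch radius r_p = m·N/2 = 3.226·73/2 = 117.749000
base radius r_b = r_p·cos α = 117.749000·cos 18.511° = 111.656987
roll angle φ = 28.284° = 0.49364893 rad
x = r_b·(cos φ + φ·sin φ) = 124.444108
y = r_b·(sin φ − φ·cos φ) = 4.369169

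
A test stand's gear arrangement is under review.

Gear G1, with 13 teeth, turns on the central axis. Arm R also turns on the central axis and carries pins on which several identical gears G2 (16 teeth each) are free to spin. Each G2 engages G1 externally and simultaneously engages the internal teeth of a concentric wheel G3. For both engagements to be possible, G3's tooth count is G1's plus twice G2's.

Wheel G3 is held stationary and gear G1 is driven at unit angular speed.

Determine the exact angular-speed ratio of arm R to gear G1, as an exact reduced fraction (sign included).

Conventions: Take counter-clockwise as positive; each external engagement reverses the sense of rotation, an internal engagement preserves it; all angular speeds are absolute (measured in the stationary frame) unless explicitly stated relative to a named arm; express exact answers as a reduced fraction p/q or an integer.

planetary set (13T centre, 16T on arm, 45T internal) — Willis relation
ring teeth: 13 + 2·16 = 45
13(ω_sun−ω_arm) = −45(ω_ring−ω_arm),  ω_ring = 0, ω_sun = 1
13(1−ω_arm) = −45(0−ω_arm)  ⇒  58·ω_arm = 13  ⇒  ω_arm = 13/58
ω_out/ω_in = 13/58

13/58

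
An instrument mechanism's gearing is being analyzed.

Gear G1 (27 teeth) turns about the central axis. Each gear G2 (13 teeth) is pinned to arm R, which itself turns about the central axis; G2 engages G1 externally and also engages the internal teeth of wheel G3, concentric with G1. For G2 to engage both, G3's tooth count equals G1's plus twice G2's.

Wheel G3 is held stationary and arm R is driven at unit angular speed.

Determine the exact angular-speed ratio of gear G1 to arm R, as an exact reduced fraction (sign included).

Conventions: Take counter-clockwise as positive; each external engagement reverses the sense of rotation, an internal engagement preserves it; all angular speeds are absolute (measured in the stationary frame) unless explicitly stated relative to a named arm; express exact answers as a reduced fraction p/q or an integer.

80/27

recognized (axles ride arm R): planetary set, 27/13/53 teeth
ring teeth: 27 + 2·13 = 53
27(ω_sun−ω_arm) = −53(ω_ring−ω_arm),  ω_ring = 0, ω_arm = 1
ω_sun = 1 − (53/27)(0−1) = 80/27
ω_out/ω_in = 80/27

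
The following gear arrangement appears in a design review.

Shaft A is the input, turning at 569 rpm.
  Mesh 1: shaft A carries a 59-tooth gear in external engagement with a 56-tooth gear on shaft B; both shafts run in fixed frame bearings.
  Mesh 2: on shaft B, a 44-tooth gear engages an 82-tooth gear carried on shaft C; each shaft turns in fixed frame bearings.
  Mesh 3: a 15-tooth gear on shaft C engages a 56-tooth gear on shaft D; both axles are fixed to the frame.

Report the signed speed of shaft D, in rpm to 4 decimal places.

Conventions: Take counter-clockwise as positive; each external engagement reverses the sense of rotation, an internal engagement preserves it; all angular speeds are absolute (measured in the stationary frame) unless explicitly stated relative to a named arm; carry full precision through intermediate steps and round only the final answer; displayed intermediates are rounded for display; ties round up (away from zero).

-86.1625 rpm

topology: fixed-axis compound train — 3 meshes, A→D
mesh 1 [59T→56T]: ω = 569.0000×59/56 = 599.4821 rpm, sense flips to −
mesh 2 [44T→82T]: ω = 599.4821×44/82 = 321.6733 rpm, sense flips to +
mesh 3 [15T→56T]: ω = 321.6733×15/56 = 86.1625 rpm, sense flips to −
signed output speed = -86.1625 rpm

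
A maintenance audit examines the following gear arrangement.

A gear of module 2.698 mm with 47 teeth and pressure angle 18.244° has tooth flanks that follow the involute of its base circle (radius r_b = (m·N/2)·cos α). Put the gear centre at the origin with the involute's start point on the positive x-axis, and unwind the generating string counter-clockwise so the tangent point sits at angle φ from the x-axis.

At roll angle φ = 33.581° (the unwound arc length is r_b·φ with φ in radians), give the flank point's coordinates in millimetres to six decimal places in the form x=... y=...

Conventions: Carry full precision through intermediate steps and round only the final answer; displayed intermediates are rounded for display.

topology: single-mesh involute geometry — m = 2.698, N = 47
pitch radius r_p = m·N/2 = 2.698·47/2 = 63.403000
base radius r_b = r_p·cos α = 63.403000·cos 18.244° = 60.215853
roll angle φ = 33.581° = 0.58609902 rad
x = r_b·(cos φ + φ·sin φ) = 69.686906
y = r_b·(sin φ − φ·cos φ) = 3.904002

x=69.686906 y=3.904002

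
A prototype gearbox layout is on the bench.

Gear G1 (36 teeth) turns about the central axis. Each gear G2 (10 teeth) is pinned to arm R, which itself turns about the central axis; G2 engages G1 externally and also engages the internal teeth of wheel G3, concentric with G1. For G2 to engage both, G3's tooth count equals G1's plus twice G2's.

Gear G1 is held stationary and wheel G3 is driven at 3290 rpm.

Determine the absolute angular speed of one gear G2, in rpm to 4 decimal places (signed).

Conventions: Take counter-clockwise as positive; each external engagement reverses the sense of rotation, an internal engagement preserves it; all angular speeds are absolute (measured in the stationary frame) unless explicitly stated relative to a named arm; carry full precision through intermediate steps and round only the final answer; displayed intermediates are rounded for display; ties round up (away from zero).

+9212.0000 rpm

class = planetary set [G3 = 36+2·10 = 56; Willis about the carrier]
normalise by the input: solve with ω_ring = 1, then scale by 3290 rpm
ring teeth: 36 + 2·10 = 56
36(ω_sun−ω_arm) = −56(ω_ring−ω_arm),  ω_sun = 0, ω_ring = 1
36(0−ω_arm) = −56(1−ω_arm)  ⇒  92·ω_arm = 56  ⇒  ω_arm = 14/23
sun–planet mesh: 36·(0−14/23) = −10·(ω_p−ω_arm)  ⇒  ω_p−ω_arm = 252/115
ω_p = 14/23 + 252/115 = 14/5
scale: ω_p = 14/5 × 3290 rpm = +9212.0000 rpm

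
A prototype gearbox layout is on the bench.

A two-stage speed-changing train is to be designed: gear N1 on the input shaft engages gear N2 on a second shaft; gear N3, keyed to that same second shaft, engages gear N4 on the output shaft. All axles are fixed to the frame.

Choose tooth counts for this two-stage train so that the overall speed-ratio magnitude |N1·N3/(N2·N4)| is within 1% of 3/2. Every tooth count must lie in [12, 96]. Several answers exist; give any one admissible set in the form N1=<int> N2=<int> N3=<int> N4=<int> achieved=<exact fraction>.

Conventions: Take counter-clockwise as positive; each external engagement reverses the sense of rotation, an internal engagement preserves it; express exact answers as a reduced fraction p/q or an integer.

topology: fixed-axis compound train — 2 stages, target 3/2
target = 3/2 in lowest terms: an exact hit needs N1·N3 = k·3 and N2·N4 = k·2 for one integer k, every count in [12, 96]; additionally prefer no 1:1 stage (N1 ≠ N2, N3 ≠ N4)
k = 1…77: no 1:1-free in-range split of k·3 and k·2 into factor pairs; take k = 78
k = 78: N1·N3 = 234 = 13·18, N2·N4 = 156 = 12·13
achieved = 13·18/(12·13) = 3/2; |achieved − target| = 0 ≤ 3/200 ✓

N1=13 N2=12 N3=18 N4=13 achieved=3/2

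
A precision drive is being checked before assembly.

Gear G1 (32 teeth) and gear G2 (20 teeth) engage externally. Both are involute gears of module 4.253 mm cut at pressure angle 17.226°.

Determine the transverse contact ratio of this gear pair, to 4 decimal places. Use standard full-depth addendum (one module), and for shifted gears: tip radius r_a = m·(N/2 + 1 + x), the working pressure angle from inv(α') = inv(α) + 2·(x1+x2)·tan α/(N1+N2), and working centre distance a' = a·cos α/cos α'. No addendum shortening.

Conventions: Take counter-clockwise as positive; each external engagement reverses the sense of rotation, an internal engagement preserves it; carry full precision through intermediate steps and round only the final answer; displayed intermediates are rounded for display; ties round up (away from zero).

1.7340

recognized (one external pair, fixed centres): single-mesh tooth geometry, m = 4.253, N1 = 32, N2 = 20
base radii: r_b1 = 64.995644, r_b2 = 40.622278
tip radii: r_a1 = 72.301000, r_a2 = 46.783000
no profile shift: α' = α, a' = a
action lengths: √(r_a1²−r_b1²) = 31.670189, √(r_a2²−r_b2²) = 23.205164
base pitch p_b = π·m·cos α = 12.761865
CR = (31.670189 + 23.205164 − 110.578000·sin 17.22600°)/12.761865 = 1.733964
contact ratio ≈ 1.7340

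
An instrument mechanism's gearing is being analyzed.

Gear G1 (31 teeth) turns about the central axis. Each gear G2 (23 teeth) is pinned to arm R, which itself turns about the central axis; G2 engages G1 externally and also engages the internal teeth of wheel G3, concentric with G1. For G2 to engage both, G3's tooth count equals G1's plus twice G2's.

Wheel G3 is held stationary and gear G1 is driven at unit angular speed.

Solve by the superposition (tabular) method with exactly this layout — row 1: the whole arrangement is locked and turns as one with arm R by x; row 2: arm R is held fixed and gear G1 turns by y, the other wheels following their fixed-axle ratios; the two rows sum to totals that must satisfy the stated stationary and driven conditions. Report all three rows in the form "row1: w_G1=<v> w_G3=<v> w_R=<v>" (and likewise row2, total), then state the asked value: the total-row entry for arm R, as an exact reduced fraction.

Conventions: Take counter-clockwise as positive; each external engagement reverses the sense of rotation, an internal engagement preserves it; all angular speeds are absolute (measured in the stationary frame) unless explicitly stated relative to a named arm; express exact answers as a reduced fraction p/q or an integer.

row1: w_G1=31/108 w_G3=31/108 w_R=31/108
row2: w_G1=77/108 w_G3=-31/108 w_R=0
total: w_G1=1 w_G3=0 w_R=31/108
asked value: 31/108

topology: planetary set — G1 31T / G2 23T / G3 77T, arm = carrier (Willis)
row 1: whole set turns with the arm by x
row 2 (arm held, sun turns y): ω_ring = −(31/77)·y, ω_arm = 0
boundary: total ω_ring = x − (31/77)·y = 0 and total ω_sun = x + y = 1  ⇒  y = 77/108, x = 31/108
row 2 ring = −(31/77)·77/108 = -31/108
totals (row 1 + row 2): sun 31/108 + 77/108 = 1, ring 31/108 + (-31/108) = 0, arm 31/108 + 0 = 31/108
asked cell (total, arm) = 31/108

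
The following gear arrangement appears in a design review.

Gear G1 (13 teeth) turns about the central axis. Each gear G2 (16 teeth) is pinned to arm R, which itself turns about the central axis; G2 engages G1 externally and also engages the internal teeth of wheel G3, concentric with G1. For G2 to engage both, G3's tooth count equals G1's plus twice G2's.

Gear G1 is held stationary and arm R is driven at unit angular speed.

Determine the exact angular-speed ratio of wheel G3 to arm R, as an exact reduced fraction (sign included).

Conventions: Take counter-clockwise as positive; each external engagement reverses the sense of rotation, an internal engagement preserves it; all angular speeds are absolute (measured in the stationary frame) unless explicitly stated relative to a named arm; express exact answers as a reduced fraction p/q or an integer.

topology: planetary set — G1 13T / G2 16T / G3 45T, arm = carrier (Willis)
ring teeth: 13 + 2·16 = 45
13(ω_sun−ω_arm) = −45(ω_ring−ω_arm),  ω_sun = 0, ω_arm = 1
ω_ring = 1 − (13/45)(0−1) = 58/45
ω_out/ω_in = 58/45

58/45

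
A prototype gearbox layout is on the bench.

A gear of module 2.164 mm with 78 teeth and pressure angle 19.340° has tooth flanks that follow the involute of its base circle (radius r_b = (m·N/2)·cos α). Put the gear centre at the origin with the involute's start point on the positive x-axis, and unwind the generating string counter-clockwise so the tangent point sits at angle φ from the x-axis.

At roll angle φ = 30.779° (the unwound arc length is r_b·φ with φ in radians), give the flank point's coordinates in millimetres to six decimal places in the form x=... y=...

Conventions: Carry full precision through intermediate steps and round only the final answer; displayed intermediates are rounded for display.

x=90.308023 y=3.997472

single-mesh involute tooth geometry (78T wheel at module 2.164)
pitch radius r_p = m·N/2 = 2.164·78/2 = 84.396000
base radius r_b = r_p·cos α = 84.396000·cos 19.340° = 79.633532
roll angle φ = 30.779° = 0.53719489 rad
x = r_b·(cos φ + φ·sin φ) = 90.308023
y = r_b·(sin φ − φ·cos φ) = 3.997472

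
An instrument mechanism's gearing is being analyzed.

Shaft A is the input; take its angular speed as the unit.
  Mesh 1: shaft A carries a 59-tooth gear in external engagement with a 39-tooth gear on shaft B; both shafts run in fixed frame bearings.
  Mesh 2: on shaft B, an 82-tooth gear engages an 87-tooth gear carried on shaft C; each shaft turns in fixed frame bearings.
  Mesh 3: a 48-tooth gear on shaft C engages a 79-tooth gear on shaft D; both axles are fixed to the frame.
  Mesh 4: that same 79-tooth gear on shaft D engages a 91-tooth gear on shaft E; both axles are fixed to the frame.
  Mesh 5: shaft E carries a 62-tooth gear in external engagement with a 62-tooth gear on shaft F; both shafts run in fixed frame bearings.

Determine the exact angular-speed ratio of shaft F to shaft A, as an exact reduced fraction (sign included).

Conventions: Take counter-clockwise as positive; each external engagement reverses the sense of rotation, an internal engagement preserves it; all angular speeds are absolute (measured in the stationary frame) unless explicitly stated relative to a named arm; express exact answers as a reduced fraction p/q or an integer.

-77408/102921

class = fixed-axis compound train [5 meshes; 5 ratios multiply, 5 sense flips]
mesh 1 [59T→39T]: running ratio 59/39, sense −
mesh 2 [82T→87T]: running ratio 4838/3393, sense +
mesh 3 [48T→79T]: running ratio 77408/89349, sense −
mesh 4 [79T→91T]: running ratio 77408/102921, sense +
mesh 5 [62T→62T]: running ratio 77408/102921, sense −
ω_out/ω_in = -77408/102921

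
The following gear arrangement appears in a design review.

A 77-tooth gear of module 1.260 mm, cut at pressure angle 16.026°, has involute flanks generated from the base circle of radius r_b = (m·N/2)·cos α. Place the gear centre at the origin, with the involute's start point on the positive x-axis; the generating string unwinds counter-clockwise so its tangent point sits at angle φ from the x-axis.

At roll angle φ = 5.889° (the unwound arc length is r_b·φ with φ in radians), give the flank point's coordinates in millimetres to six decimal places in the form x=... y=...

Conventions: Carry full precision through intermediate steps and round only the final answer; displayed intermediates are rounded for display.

x=46.870360 y=0.016857

topology: single-mesh involute geometry — m = 1.260, N = 77
pitch radius r_p = m·N/2 = 1.260·77/2 = 48.510000
base radius r_b = r_p·cos α = 48.510000·cos 16.026° = 46.624732
roll angle φ = 5.889° = 0.10278244 rad
x = r_b·(cos φ + φ·sin φ) = 46.870360
y = r_b·(sin φ − φ·cos φ) = 0.016857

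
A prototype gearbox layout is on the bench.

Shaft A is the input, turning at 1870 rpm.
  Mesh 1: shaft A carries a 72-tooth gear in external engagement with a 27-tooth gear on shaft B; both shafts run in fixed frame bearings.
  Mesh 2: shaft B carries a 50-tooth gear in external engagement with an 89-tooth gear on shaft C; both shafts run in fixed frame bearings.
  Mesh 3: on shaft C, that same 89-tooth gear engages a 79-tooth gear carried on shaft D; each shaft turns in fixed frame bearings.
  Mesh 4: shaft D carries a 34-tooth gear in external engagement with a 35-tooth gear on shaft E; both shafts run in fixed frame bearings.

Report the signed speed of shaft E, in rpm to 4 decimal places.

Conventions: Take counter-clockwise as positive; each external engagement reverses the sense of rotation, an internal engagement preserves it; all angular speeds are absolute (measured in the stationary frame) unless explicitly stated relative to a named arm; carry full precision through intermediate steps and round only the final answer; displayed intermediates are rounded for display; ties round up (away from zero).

topology: fixed-axis compound train — 4 meshes, A→E
mesh 1 [72T→27T]: ω = 1870.0000×72/27 = 4986.6667 rpm, sense flips to −
mesh 2 [50T→89T]: ω = 4986.6667×50/89 = 2801.4981 rpm, sense flips to +
mesh 3 [89T→79T]: ω = 2801.4981×89/79 = 3156.1181 rpm, sense flips to −
mesh 4 [34T→35T]: ω = 3156.1181×34/35 = 3065.9433 rpm, sense flips to +
signed output speed = +3065.9433 rpm

+3065.9433 rpm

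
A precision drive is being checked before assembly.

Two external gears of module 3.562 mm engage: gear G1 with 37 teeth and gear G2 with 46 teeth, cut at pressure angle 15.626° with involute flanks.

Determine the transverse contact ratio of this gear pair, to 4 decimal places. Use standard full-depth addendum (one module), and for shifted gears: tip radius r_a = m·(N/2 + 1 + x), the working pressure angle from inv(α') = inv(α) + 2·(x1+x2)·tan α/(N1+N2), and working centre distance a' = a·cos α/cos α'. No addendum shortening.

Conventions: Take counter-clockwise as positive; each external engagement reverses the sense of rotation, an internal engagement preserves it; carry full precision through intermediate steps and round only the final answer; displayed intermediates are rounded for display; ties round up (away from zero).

single-mesh involute tooth geometry (37T engaging 46T at module 3.562)
base radii: r_b1 = 63.461476, r_b2 = 78.898051
tip radii: r_a1 = 69.459000, r_a2 = 85.488000
no profile shift: α' = α, a' = a
action lengths: √(r_a1²−r_b1²) = 28.234621, √(r_a2²−r_b2²) = 32.913458
base pitch p_b = π·m·cos α = 10.776762
CR = (28.234621 + 32.913458 − 147.823000·sin 15.62600°)/10.776762 = 1.979346
contact ratio ≈ 1.9793

1.9793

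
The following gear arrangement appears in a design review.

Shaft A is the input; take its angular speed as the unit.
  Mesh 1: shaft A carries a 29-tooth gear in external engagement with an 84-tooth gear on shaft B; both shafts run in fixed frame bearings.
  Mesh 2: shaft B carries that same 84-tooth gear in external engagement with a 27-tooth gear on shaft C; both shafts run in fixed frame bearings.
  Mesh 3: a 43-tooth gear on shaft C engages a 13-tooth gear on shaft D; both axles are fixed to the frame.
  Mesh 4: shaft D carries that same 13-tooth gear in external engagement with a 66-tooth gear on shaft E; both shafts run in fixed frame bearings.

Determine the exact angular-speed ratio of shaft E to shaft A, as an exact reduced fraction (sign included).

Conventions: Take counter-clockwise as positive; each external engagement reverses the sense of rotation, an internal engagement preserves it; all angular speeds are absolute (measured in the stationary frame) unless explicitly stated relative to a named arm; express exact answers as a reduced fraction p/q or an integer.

1247/1782

class = fixed-axis compound train [4 meshes; 4 ratios multiply, 4 sense flips]
mesh 1 [29T→84T]: running ratio 29/84, sense −
mesh 2 [84T→27T]: running ratio 29/27, sense +
mesh 3 [43T→13T]: running ratio 1247/351, sense −
mesh 4 [13T→66T]: running ratio 1247/1782, sense +
ω_out/ω_in = 1247/1782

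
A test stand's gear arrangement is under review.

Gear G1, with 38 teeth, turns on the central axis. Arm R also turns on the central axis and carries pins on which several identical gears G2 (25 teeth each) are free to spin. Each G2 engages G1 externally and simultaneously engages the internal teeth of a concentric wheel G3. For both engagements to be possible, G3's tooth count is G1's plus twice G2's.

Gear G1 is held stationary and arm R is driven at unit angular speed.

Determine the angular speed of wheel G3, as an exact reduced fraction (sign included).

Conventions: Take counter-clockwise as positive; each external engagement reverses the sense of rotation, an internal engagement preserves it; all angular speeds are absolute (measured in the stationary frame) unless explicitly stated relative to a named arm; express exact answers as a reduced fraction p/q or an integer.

topology: planetary set — G1 38T / G2 25T / G3 88T, arm = carrier (Willis)
ring teeth: 38 + 2·25 = 88
38(ω_sun−ω_arm) = −88(ω_ring−ω_arm),  ω_sun = 0, ω_arm = 1
ω_ring = 1 − (38/88)(0−1) = 63/44
exact speed ratio = 63/44

63/44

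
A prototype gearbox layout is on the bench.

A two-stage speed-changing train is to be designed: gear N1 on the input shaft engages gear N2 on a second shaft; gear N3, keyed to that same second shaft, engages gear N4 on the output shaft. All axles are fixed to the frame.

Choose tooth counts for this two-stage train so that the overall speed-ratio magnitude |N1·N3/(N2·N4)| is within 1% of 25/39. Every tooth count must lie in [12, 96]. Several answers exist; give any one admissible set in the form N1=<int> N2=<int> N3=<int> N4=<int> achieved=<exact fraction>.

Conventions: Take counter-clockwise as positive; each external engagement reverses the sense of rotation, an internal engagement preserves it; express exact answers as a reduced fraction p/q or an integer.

N1=15 N2=13 N3=15 N4=27 achieved=25/39

class = fixed-axis compound train [2-stage, 25/39 wanted]
target = 25/39 in lowest terms: an exact hit needs N1·N3 = k·25 and N2·N4 = k·39 for one integer k, every count in [12, 96]; additionally prefer no 1:1 stage (N1 ≠ N2, N3 ≠ N4)
k = 1…8: no 1:1-free in-range split of k·25 and k·39 into factor pairs; take k = 9
k = 9: N1·N3 = 225 = 15·15, N2·N4 = 351 = 13·27
achieved = 15·15/(13·27) = 25/39; |achieved − target| = 0 ≤ 1/156 ✓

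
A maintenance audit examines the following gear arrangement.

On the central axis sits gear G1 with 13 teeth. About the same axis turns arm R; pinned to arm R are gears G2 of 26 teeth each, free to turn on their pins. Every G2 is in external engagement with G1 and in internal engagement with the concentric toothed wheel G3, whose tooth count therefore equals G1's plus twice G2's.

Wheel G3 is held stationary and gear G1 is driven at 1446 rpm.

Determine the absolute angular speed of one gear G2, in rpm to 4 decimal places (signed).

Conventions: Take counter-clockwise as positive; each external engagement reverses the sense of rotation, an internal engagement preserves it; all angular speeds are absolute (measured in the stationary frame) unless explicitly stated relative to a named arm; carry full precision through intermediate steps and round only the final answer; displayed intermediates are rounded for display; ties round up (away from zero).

-361.5000 rpm

recognized (axles ride arm R): planetary set, 13/26/65 teeth
normalise by the input: solve with ω_sun = 1, then scale by 1446 rpm
ring teeth: 13 + 2·26 = 65
13(ω_sun−ω_arm) = −65(ω_ring−ω_arm),  ω_ring = 0, ω_sun = 1
13(1−ω_arm) = −65(0−ω_arm)  ⇒  78·ω_arm = 13  ⇒  ω_arm = 1/6
sun–planet mesh: 13·(1−1/6) = −26·(ω_p−ω_arm)  ⇒  ω_p−ω_arm = -5/12
ω_p = 1/6 − 5/12 = -1/4
scale: ω_p = -1/4 × 1446 rpm = -361.5000 rpm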